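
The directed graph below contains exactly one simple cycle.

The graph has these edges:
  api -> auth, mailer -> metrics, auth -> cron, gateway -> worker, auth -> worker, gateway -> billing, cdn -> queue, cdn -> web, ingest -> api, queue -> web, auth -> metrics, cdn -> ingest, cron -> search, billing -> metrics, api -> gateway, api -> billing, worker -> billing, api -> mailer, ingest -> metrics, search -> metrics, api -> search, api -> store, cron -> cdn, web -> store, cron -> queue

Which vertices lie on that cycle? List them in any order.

api, cdn, auth, cron, ingest

DFS with gray/black marking from api:
api gray
  store gray
  store black
  search gray
    metrics gray
    metrics black
  search black
  gateway gray
    billing gray
      billing→metrics: metrics black — skip
    billing black
    worker gray
      worker→billing: billing black — skip
    worker black
  gateway black
  api→billing: billing black — skip
  auth gray
    cron gray
      queue gray
        web gray
          web→store: store black — skip
        web black
      queue black
      cdn gray
        cdn→web: web black — skip
        cdn→queue: queue black — skip
        ingest gray
          ingest→metrics: metrics black — skip
          ingest→api: api is gray → back edge
Back edge closes the cycle api → auth → cron → cdn → ingest → api; its vertices are {api, cdn, auth, cron, ingest}.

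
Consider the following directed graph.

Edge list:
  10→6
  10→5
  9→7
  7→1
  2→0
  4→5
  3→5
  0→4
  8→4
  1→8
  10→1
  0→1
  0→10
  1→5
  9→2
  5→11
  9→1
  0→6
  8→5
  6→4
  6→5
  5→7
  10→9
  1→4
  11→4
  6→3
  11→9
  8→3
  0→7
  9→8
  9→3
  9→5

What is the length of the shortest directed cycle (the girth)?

3

For each vertex v, BFS finds the shortest path from v back to v.
The shortest such closed walk is 11 → 9 → 5 → 11, length 3.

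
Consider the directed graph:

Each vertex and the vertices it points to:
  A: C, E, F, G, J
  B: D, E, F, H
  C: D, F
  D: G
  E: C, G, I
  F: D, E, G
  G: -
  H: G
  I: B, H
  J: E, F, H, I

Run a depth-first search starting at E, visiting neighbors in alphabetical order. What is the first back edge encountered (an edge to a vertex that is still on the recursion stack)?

F->E

DFS from E (visiting neighbors in alphabetical order); mark gray on enter, black on exit:
E gray
  C gray
    D gray
      G gray
      G black
    D black
    F gray
      F→D: D black — skip
      F→E: E is gray → back edge
First back edge: F → E.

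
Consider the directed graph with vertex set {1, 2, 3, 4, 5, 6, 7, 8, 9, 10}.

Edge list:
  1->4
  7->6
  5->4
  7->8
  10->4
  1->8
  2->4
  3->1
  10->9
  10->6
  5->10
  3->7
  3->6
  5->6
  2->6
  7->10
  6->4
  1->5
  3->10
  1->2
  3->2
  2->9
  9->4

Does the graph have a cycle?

No

DFS with white/gray/black marking, starting from 6:
6 gray
  4 gray
  4 black
6 black
1 gray
  2 gray
    2→4: 4 black — skip
    9 gray
      9→4: 4 black — skip
    9 black
    2→6: 6 black — skip
  2 black
  1→4: 4 black — skip
  5 gray
    10 gray
      10→6: 6 black — skip
      10→4: 4 black — skip
      10→9: 9 black — skip
    10 black
    5→4: 4 black — skip
    5→6: 6 black — skip
  5 black
  8 gray
  8 black
1 black
3 gray
  3→1: 1 black — skip
  3→6: 6 black — skip
  7 gray
    7→6: 6 black — skip
    7→8: 8 black — skip
    7→10: 10 black — skip
  7 black
  3→2: 2 black — skip
  3→10: 10 black — skip
3 black
Every edge goes to a white or black vertex — no back edge, so the graph is acyclic.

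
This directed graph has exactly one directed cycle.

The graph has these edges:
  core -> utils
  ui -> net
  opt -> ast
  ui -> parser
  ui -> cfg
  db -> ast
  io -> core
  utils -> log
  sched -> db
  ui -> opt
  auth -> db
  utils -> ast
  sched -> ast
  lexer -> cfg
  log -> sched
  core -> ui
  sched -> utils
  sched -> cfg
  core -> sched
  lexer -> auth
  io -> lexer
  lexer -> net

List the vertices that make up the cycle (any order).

log, sched, utils

DFS with gray/black marking from sched:
sched gray
  db gray
    ast gray
    ast black
  db black
  cfg gray
  cfg black
  sched→ast: ast black — skip
  utils gray
    log gray
      log→sched: sched is gray → back edge
Back edge closes the cycle sched → utils → log → sched; its vertices are {log, sched, utils}.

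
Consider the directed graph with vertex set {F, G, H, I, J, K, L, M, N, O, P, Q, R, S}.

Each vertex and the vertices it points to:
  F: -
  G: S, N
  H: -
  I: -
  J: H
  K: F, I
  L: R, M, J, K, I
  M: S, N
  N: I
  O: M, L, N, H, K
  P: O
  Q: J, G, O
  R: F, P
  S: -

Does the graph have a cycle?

DFS with white/gray/black marking, starting from S:
S gray
S black
F gray
F black
G gray
  G→S: S black — skip
  N gray
    I gray
    I black
  N black
G black
H gray
H black
J gray
  J→H: H black — skip
J black
K gray
  K→F: F black — skip
  K→I: I black — skip
K black
L gray
  R gray
    R→F: F black — skip
    P gray
      O gray
        M gray
          M→S: S black — skip
          M→N: N black — skip
        M black
        O→L: L is gray → back edge
Back edge found, so a cycle exists: L → R → P → O → L.

Yes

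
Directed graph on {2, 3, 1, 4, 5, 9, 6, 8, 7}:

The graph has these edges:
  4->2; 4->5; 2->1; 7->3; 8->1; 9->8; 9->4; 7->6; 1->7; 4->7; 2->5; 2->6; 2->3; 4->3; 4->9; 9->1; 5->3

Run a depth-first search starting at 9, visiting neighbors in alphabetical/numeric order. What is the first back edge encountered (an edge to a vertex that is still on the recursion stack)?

4->9

DFS from 9 (visiting neighbors in alphabetical/numeric order); mark gray on enter, black on exit:
9 gray
  1 gray
    7 gray
      3 gray
      3 black
      6 gray
      6 black
    7 black
  1 black
  4 gray
    2 gray
      2→1: 1 black — skip
      2→3: 3 black — skip
      5 gray
        5→3: 3 black — skip
      5 black
      2→6: 6 black — skip
    2 black
    4→3: 3 black — skip
    4→5: 5 black — skip
    4→7: 7 black — skip
    4→9: 9 is gray → back edge
First back edge: 4 → 9.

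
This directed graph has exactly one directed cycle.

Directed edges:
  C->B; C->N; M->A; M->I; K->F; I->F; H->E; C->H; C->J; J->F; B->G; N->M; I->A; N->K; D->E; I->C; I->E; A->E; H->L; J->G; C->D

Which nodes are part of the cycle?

C, I, M, N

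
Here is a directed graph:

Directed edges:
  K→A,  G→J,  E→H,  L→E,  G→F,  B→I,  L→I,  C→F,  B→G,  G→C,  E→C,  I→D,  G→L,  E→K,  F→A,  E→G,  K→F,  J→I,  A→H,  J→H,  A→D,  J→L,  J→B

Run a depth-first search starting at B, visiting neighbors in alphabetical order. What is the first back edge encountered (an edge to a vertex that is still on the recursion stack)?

J→B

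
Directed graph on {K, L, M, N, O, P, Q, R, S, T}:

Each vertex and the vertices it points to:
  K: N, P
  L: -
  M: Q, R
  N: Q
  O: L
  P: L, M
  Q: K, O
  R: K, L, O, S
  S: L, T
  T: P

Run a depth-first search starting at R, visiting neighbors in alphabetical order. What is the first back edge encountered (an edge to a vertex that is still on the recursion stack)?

DFS from R (visiting neighbors in alphabetical order); mark gray on enter, black on exit:
R gray
  K gray
    N gray
      Q gray
        Q→K: K is gray → back edge
First back edge: Q → K.

Q→K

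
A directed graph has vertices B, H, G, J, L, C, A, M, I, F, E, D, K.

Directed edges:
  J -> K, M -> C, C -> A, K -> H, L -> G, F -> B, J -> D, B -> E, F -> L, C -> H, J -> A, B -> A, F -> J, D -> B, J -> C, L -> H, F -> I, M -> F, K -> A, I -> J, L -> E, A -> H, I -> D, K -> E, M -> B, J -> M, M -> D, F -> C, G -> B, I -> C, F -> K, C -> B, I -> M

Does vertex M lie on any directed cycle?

M is on a cycle iff M can reach itself via ≥1 edge.
M → F → I → M — yes.

Yes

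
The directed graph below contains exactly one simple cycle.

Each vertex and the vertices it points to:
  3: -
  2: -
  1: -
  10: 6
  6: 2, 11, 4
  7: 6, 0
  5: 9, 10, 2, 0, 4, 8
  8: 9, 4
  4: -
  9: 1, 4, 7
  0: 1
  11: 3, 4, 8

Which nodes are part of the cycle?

DFS with gray/black marking from 8:
8 gray
  9 gray
    1 gray
    1 black
    4 gray
    4 black
    7 gray
      6 gray
        2 gray
        2 black
        11 gray
          3 gray
          3 black
          11→4: 4 black — skip
          11→8: 8 is gray → back edge
Back edge closes the cycle 8 → 9 → 7 → 6 → 11 → 8; its vertices are {6, 7, 8, 9, 11}.

6, 7, 8, 9, 11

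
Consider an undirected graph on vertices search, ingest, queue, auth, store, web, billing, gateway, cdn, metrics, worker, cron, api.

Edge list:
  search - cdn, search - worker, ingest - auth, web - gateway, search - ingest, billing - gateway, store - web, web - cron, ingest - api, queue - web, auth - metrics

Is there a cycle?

DFS, tracking each vertex's parent; an edge to a visited non-parent vertex closes a cycle.
Start from auth:
visit auth (parent –)
  visit ingest (parent auth)
    visit api (parent ingest)
      api–ingest: parent, skip
    visit search (parent ingest)
      visit cdn (parent search)
        cdn–search: parent, skip
      search–ingest: parent, skip
      visit worker (parent search)
        worker–search: parent, skip
    ingest–auth: parent, skip
  visit metrics (parent auth)
    metrics–auth: parent, skip
visit queue (parent –)
  visit web (parent queue)
    visit gateway (parent web)
      visit billing (parent gateway)
        billing–gateway: parent, skip
      gateway–web: parent, skip
    visit cron (parent web)
      cron–web: parent, skip
    visit store (parent web)
      store–web: parent, skip
    web–queue: parent, skip
No non-parent visited neighbor found — the graph is a forest.

No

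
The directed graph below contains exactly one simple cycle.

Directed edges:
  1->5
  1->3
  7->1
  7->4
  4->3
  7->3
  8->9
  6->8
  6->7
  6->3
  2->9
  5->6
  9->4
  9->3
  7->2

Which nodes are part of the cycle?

DFS with gray/black marking from 6:
6 gray
  3 gray
  3 black
  7 gray
    4 gray
      4→3: 3 black — skip
    4 black
    2 gray
      9 gray
        9→3: 3 black — skip
        9→4: 4 black — skip
      9 black
    2 black
    1 gray
      5 gray
        5→6: 6 is gray → back edge
Back edge closes the cycle 6 → 7 → 1 → 5 → 6; its vertices are {1, 5, 6, 7}.

1, 5, 6, 7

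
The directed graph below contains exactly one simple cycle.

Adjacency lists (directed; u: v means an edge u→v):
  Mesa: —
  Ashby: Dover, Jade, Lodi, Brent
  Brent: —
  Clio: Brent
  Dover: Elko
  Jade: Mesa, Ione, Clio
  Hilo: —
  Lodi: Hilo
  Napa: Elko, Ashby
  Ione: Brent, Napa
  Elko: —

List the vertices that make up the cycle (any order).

Ione, Jade, Napa, Ashby

DFS with gray/black marking from Ashby:
Ashby gray
  Dover gray
    Elko gray
    Elko black
  Dover black
  Jade gray
    Mesa gray
    Mesa black
    Ione gray
      Brent gray
      Brent black
      Napa gray
        Napa→Elko: Elko black — skip
        Napa→Ashby: Ashby is gray → back edge
Back edge closes the cycle Ashby → Jade → Ione → Napa → Ashby; its vertices are {Ione, Jade, Napa, Ashby}.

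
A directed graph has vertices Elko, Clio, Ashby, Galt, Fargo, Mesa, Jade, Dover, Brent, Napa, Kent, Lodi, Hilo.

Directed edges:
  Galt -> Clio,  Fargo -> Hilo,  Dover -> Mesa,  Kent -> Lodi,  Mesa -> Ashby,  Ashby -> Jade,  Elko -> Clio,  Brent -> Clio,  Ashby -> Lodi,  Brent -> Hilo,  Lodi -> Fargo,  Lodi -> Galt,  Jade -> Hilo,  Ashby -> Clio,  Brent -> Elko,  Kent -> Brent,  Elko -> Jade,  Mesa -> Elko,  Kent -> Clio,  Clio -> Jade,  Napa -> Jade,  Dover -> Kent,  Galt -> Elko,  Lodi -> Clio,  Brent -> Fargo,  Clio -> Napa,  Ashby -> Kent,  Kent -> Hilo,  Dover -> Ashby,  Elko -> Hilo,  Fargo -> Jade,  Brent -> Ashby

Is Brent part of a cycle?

Yes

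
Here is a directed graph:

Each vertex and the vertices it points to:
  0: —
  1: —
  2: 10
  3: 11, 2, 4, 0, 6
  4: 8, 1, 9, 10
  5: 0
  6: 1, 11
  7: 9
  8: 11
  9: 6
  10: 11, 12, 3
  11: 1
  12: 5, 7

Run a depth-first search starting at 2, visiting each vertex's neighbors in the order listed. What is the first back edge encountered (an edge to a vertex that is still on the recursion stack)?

DFS from 2 (visiting each vertex's neighbors in the order listed); mark gray on enter, black on exit:
2 gray
  10 gray
    11 gray
      1 gray
      1 black
    11 black
    12 gray
      5 gray
        0 gray
        0 black
      5 black
      7 gray
        9 gray
          6 gray
            6→1: 1 black — skip
            6→11: 11 black — skip
          6 black
        9 black
      7 black
    12 black
    3 gray
      3→11: 11 black — skip
      3→2: 2 is gray → back edge
First back edge: 3 → 2.

3->2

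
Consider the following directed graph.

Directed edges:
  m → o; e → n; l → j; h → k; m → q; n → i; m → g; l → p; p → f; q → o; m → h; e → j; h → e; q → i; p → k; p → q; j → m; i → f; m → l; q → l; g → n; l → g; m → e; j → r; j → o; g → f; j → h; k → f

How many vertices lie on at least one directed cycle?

A vertex is on a directed cycle iff it belongs to a strongly connected component of size ≥ 2 (or has a self-loop).
The vertices on cycles are {e, h, j, l, m, p, q} — 7 in total.

7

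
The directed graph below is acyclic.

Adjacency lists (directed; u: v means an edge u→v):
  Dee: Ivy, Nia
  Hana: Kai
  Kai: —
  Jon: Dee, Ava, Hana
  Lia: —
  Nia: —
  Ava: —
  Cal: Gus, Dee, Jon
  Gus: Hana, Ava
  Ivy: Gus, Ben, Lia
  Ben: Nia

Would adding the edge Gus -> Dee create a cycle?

Yes

Adding Gus→Dee creates a cycle iff Dee can already reach Gus.
Path from Dee: Dee → Ivy → Gus.
So Dee → … → Gus → Dee is a cycle.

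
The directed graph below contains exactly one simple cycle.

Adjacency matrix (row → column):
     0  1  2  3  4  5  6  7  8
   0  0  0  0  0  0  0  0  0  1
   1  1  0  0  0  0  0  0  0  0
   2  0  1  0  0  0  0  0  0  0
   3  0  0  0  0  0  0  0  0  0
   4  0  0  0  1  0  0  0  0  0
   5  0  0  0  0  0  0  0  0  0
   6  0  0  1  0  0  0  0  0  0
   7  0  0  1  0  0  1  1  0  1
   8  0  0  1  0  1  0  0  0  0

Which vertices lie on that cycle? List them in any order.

0, 1, 2, 8

DFS with gray/black marking from 8:
8 gray
  4 gray
    3 gray
    3 black
  4 black
  2 gray
    1 gray
      0 gray
        0→8: 8 is gray → back edge
Back edge closes the cycle 8 → 2 → 1 → 0 → 8; its vertices are {0, 1, 2, 8}.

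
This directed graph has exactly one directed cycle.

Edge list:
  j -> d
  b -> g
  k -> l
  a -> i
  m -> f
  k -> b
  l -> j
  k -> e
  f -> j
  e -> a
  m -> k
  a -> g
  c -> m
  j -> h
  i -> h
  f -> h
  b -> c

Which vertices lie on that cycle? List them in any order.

b, c, k, m

DFS with gray/black marking from m:
m gray
  k gray
    b gray
      g gray
      g black
      c gray
        c→m: m is gray → back edge
Back edge closes the cycle m → k → b → c → m; its vertices are {b, c, k, m}.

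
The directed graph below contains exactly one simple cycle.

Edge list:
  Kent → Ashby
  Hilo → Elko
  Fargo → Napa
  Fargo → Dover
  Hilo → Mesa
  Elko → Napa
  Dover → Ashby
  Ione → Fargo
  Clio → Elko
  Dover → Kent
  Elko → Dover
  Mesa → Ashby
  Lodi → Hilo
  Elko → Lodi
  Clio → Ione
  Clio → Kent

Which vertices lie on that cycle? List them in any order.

DFS with gray/black marking from Elko:
Elko gray
  Dover gray
    Kent gray
      Ashby gray
      Ashby black
    Kent black
    Dover→Ashby: Ashby black — skip
  Dover black
  Lodi gray
    Hilo gray
      Hilo→Elko: Elko is gray → back edge
Back edge closes the cycle Elko → Lodi → Hilo → Elko; its vertices are {Elko, Hilo, Lodi}.

Elko, Hilo, Lodi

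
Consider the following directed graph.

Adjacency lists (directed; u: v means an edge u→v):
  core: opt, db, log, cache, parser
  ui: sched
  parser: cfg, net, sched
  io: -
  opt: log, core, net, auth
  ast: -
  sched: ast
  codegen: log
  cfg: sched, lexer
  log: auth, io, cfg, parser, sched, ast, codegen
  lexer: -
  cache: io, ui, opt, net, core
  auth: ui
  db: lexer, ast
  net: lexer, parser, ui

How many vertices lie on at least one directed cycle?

7

A vertex is on a directed cycle iff it belongs to a strongly connected component of size ≥ 2 (or has a self-loop).
The vertices on cycles are {log, net, opt, core, cache, parser, codegen} — 7 in total.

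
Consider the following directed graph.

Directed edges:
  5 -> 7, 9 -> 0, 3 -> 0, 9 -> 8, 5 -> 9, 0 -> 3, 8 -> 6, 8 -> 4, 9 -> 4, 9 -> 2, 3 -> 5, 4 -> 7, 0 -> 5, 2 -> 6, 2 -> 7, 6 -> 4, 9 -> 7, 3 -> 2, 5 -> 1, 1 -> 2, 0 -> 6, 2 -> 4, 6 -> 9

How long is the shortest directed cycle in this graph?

2

For each vertex v, BFS finds the shortest path from v back to v.
The shortest such closed walk is 3 → 0 → 3, length 2.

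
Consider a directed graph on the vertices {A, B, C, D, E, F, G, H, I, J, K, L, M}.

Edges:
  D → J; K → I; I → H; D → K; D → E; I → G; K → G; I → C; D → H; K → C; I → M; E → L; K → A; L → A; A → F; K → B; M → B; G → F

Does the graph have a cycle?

No

DFS with white/gray/black marking, starting from J:
J gray
J black
A gray
  F gray
  F black
A black
B gray
B black
C gray
C black
D gray
  E gray
    L gray
      L→A: A black — skip
    L black
  E black
  D→J: J black — skip
  H gray
  H black
  K gray
    K→C: C black — skip
    G gray
      G→F: F black — skip
    G black
    K→A: A black — skip
    I gray
      I→H: H black — skip
      I→G: G black — skip
      M gray
        M→B: B black — skip
      M black
      I→C: C black — skip
    I black
    K→B: B black — skip
  K black
D black
Every edge goes to a white or black vertex — no back edge, so the graph is acyclic.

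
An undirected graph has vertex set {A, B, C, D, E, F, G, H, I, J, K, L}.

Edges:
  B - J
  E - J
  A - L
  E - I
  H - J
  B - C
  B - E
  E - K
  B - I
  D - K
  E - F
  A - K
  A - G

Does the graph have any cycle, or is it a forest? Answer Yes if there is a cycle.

Yes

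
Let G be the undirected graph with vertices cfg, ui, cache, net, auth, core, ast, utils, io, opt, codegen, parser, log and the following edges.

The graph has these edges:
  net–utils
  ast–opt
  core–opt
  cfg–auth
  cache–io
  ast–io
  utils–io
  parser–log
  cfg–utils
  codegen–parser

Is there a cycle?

DFS, tracking each vertex's parent; an edge to a visited non-parent vertex closes a cycle.
Start from core:
visit core (parent –)
  visit opt (parent core)
    visit ast (parent opt)
      ast–opt: parent, skip
      visit io (parent ast)
        visit cache (parent io)
          cache–io: parent, skip
        io–ast: parent, skip
        visit utils (parent io)
          visit cfg (parent utils)
            visit auth (parent cfg)
              auth–cfg: parent, skip
            cfg–utils: parent, skip
          visit net (parent utils)
            net–utils: parent, skip
          utils–io: parent, skip
    opt–core: parent, skip
visit ui (parent –)
visit codegen (parent –)
  visit parser (parent codegen)
    visit log (parent parser)
      log–parser: parent, skip
    parser–codegen: parent, skip
No non-parent visited neighbor found — the graph is a forest.

No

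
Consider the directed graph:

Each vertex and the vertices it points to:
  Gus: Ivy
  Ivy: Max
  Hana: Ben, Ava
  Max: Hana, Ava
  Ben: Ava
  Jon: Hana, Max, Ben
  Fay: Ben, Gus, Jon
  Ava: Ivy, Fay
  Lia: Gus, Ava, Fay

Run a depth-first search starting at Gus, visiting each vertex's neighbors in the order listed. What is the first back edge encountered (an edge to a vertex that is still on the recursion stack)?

Ava→Ivy

DFS from Gus (visiting each vertex's neighbors in the order listed); mark gray on enter, black on exit:
Gus gray
  Ivy gray
    Max gray
      Hana gray
        Ben gray
          Ava gray
            Ava→Ivy: Ivy is gray → back edge
First back edge: Ava → Ivy.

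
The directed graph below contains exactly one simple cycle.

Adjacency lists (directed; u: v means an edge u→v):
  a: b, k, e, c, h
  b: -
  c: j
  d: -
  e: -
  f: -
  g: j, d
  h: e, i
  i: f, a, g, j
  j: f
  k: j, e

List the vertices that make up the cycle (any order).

DFS with gray/black marking from a:
a gray
  b gray
  b black
  k gray
    j gray
      f gray
      f black
    j black
    e gray
    e black
  k black
  a→e: e black — skip
  c gray
    c→j: j black — skip
  c black
  h gray
    h→e: e black — skip
    i gray
      i→f: f black — skip
      i→a: a is gray → back edge
Back edge closes the cycle a → h → i → a; its vertices are {a, h, i}.

a, h, i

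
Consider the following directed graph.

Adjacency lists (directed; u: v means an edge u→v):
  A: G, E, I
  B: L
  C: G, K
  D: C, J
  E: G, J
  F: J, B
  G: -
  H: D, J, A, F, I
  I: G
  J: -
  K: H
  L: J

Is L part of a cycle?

No

L lies on a cycle iff there is a path from L back to itself.
Exploring from L, it never reaches itself; equivalently, its strongly connected component is a singleton.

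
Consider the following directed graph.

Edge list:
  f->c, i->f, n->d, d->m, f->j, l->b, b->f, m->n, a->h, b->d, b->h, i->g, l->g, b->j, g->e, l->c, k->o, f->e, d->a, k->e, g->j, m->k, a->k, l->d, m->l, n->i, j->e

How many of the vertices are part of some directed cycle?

A vertex is on a directed cycle iff it belongs to a strongly connected component of size ≥ 2 (or has a self-loop).
The vertices on cycles are {b, d, l, m, n} — 5 in total.

5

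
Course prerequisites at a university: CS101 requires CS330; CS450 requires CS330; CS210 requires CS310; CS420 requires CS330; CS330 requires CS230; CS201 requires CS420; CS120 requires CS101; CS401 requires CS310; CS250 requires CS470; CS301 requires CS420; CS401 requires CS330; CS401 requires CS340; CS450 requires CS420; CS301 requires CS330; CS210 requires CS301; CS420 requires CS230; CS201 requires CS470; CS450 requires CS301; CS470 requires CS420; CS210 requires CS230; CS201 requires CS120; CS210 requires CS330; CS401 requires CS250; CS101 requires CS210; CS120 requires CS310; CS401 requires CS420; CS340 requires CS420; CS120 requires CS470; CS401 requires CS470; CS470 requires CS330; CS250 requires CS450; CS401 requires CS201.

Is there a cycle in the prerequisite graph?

DFS with white/gray/black marking, starting from CS330:
CS330 gray
  CS230 gray
  CS230 black
CS330 black
CS340 gray
  CS420 gray
    CS420→CS330: CS330 black — skip
    CS420→CS230: CS230 black — skip
  CS420 black
CS340 black
CS310 gray
CS310 black
CS201 gray
  CS201→CS420: CS420 black — skip
  CS470 gray
    CS470→CS420: CS420 black — skip
    CS470→CS330: CS330 black — skip
  CS470 black
  CS120 gray
    CS120→CS310: CS310 black — skip
    CS120→CS470: CS470 black — skip
    CS101 gray
      CS210 gray
        CS210→CS310: CS310 black — skip
        CS210→CS330: CS330 black — skip
        CS301 gray
          CS301→CS330: CS330 black — skip
          CS301→CS420: CS420 black — skip
        CS301 black
        CS210→CS230: CS230 black — skip
      CS210 black
      CS101→CS330: CS330 black — skip
    CS101 black
  CS120 black
CS201 black
CS250 gray
  CS450 gray
    CS450→CS420: CS420 black — skip
    CS450→CS330: CS330 black — skip
    CS450→CS301: CS301 black — skip
  CS450 black
  CS250→CS470: CS470 black — skip
CS250 black
CS401 gray
  CS401→CS201: CS201 black — skip
  CS401→CS330: CS330 black — skip
  CS401→CS310: CS310 black — skip
  CS401→CS420: CS420 black — skip
  CS401→CS250: CS250 black — skip
  CS401→CS470: CS470 black — skip
  CS401→CS340: CS340 black — skip
CS401 black
Every edge goes to a white or black vertex — no back edge, so the graph is acyclic.

No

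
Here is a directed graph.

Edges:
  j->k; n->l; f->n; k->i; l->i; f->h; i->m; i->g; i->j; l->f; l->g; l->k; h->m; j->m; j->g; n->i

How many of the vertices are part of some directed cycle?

6

A vertex is on a directed cycle iff it belongs to a strongly connected component of size ≥ 2 (or has a self-loop).
The vertices on cycles are {f, i, j, k, l, n} — 6 in total.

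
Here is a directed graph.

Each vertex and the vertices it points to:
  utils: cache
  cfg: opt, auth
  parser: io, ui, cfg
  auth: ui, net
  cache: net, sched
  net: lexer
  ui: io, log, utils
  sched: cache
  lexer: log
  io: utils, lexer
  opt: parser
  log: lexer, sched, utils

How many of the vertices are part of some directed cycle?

9

A vertex is on a directed cycle iff it belongs to a strongly connected component of size ≥ 2 (or has a self-loop).
The vertices on cycles are {cfg, log, net, opt, cache, lexer, sched, utils, parser} — 9 in total.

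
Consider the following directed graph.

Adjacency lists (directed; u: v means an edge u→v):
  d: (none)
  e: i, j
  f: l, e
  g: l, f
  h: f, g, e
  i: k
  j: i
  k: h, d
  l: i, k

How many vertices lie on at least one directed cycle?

A vertex is on a directed cycle iff it belongs to a strongly connected component of size ≥ 2 (or has a self-loop).
The vertices on cycles are {e, f, g, h, i, j, k, l} — 8 in total.

8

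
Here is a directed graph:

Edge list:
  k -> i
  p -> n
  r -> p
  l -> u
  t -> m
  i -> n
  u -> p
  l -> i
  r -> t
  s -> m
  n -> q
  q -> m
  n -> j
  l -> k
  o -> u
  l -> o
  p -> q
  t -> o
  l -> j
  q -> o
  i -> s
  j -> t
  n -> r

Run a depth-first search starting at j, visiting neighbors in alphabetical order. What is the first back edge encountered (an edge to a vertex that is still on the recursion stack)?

n->j

DFS from j (visiting neighbors in alphabetical order); mark gray on enter, black on exit:
j gray
  t gray
    m gray
    m black
    o gray
      u gray
        p gray
          n gray
            n→j: j is gray → back edge
First back edge: n → j.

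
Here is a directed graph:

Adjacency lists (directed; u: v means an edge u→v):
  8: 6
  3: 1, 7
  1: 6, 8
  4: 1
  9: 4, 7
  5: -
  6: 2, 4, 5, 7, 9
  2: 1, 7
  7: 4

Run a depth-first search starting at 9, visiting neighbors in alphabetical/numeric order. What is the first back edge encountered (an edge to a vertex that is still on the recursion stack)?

DFS from 9 (visiting neighbors in alphabetical/numeric order); mark gray on enter, black on exit:
9 gray
  4 gray
    1 gray
      6 gray
        2 gray
          2→1: 1 is gray → back edge
First back edge: 2 → 1.

2->1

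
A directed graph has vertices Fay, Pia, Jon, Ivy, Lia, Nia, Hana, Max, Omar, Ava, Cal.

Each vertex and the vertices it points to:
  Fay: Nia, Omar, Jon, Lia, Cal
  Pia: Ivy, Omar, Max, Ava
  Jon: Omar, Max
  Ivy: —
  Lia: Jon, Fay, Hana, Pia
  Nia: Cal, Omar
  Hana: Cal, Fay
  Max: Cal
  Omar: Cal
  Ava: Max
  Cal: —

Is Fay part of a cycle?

Fay is on a cycle iff Fay can reach itself via ≥1 edge.
Fay → Lia → Fay — yes.

Yes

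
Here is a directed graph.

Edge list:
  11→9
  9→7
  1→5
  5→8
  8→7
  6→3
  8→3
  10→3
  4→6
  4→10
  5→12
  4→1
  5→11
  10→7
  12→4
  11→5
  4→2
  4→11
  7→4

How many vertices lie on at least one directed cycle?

9

A vertex is on a directed cycle iff it belongs to a strongly connected component of size ≥ 2 (or has a self-loop).
The vertices on cycles are {1, 4, 5, 7, 8, 9, 10, 11, 12} — 9 in total.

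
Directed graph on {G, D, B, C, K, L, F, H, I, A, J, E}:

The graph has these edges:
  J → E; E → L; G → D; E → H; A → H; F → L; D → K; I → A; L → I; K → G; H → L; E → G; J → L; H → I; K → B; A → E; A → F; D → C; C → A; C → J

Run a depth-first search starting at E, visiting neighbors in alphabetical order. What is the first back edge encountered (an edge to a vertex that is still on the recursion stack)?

A→E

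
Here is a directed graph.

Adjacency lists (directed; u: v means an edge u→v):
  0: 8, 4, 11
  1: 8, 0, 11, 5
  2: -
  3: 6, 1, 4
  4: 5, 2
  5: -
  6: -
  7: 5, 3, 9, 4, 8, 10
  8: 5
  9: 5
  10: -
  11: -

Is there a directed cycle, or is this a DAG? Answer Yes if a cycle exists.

DFS with white/gray/black marking, starting from 4:
4 gray
  5 gray
  5 black
  2 gray
  2 black
4 black
0 gray
  8 gray
    8→5: 5 black — skip
  8 black
  0→4: 4 black — skip
  11 gray
  11 black
0 black
1 gray
  1→8: 8 black — skip
  1→0: 0 black — skip
  1→11: 11 black — skip
  1→5: 5 black — skip
1 black
3 gray
  6 gray
  6 black
  3→1: 1 black — skip
  3→4: 4 black — skip
3 black
7 gray
  7→5: 5 black — skip
  7→3: 3 black — skip
  9 gray
    9→5: 5 black — skip
  9 black
  7→4: 4 black — skip
  7→8: 8 black — skip
  10 gray
  10 black
7 black
Every edge goes to a white or black vertex — no back edge, so the graph is acyclic.

No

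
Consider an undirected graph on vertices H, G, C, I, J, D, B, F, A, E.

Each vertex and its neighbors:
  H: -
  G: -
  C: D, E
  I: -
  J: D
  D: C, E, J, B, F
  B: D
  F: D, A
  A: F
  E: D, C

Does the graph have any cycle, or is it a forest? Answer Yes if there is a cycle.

Yes

DFS, tracking each vertex's parent; an edge to a visited non-parent vertex closes a cycle.
Start from A:
visit A (parent –)
  visit F (parent A)
    visit D (parent F)
      visit C (parent D)
        C–D: parent, skip
        visit E (parent C)
          E–D: D visited and ≠ parent → cycle
Cycle: D – C – E – D.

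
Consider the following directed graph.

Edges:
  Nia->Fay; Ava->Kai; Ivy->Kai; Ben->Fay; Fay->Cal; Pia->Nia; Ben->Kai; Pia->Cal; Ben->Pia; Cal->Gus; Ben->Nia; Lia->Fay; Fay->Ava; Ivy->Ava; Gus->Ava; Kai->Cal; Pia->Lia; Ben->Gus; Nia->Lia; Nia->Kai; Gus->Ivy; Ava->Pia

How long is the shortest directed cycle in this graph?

For each vertex v, BFS finds the shortest path from v back to v.
The shortest such closed walk is Pia → Cal → Gus → Ava → Pia, length 4.

4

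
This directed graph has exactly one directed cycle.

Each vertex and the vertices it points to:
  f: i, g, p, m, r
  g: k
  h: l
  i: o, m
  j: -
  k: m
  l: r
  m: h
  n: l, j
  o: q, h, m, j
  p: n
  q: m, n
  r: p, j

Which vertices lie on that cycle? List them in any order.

l, n, p, r

DFS with gray/black marking from r:
r gray
  p gray
    n gray
      l gray
        l→r: r is gray → back edge
Back edge closes the cycle r → p → n → l → r; its vertices are {l, n, p, r}.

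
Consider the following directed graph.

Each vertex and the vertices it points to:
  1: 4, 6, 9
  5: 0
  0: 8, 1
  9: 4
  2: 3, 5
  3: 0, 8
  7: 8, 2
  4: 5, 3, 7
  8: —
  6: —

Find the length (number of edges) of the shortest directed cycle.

For each vertex v, BFS finds the shortest path from v back to v.
The shortest such closed walk is 1 → 4 → 3 → 0 → 1, length 4.

4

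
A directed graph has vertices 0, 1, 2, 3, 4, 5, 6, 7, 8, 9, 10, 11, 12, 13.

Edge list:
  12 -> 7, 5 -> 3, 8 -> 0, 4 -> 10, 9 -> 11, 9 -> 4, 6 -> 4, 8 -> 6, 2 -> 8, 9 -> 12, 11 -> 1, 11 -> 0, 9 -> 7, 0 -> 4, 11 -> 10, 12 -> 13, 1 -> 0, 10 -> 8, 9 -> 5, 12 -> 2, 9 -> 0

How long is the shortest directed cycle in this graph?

For each vertex v, BFS finds the shortest path from v back to v.
The shortest such closed walk is 4 → 10 → 8 → 0 → 4, length 4.

4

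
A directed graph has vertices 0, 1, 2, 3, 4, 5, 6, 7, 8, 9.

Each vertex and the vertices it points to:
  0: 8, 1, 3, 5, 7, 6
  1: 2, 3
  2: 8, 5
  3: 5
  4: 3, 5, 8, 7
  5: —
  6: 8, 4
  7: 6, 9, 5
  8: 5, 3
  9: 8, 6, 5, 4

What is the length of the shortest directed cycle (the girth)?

For each vertex v, BFS finds the shortest path from v back to v.
The shortest such closed walk is 6 → 4 → 7 → 6, length 3.

3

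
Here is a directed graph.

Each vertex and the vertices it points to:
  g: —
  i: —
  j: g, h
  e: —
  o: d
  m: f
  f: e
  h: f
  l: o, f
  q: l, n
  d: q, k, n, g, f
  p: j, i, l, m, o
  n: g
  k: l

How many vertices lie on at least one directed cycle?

5

A vertex is on a directed cycle iff it belongs to a strongly connected component of size ≥ 2 (or has a self-loop).
The vertices on cycles are {d, k, l, o, q} — 5 in total.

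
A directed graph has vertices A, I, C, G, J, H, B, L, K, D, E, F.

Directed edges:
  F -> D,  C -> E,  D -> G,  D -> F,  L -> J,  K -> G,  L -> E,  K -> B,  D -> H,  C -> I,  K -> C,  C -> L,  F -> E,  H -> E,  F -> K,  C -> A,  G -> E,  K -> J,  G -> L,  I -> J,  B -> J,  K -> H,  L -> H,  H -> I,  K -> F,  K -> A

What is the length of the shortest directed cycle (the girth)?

For each vertex v, BFS finds the shortest path from v back to v.
The shortest such closed walk is F → K → F, length 2.

2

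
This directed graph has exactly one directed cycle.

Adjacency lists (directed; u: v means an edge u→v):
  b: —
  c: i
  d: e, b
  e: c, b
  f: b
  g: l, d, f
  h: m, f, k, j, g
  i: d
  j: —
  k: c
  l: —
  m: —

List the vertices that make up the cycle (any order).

c, d, e, i

DFS with gray/black marking from c:
c gray
  i gray
    d gray
      e gray
        e→c: c is gray → back edge
Back edge closes the cycle c → i → d → e → c; its vertices are {c, d, e, i}.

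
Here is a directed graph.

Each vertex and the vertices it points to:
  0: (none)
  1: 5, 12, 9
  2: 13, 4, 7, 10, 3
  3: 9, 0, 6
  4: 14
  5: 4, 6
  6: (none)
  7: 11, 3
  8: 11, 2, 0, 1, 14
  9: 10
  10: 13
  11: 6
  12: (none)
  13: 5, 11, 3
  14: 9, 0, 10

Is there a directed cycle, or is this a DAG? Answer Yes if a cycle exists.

Yes

DFS with white/gray/black marking, starting from 9:
9 gray
  10 gray
    13 gray
      5 gray
        4 gray
          14 gray
            14→9: 9 is gray → back edge
Back edge found, so a cycle exists: 9 → 10 → 13 → 5 → 4 → 14 → 9.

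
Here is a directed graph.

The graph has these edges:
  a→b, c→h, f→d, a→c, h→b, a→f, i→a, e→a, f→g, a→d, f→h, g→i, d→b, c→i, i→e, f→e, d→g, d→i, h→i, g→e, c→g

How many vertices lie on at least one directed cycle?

8

A vertex is on a directed cycle iff it belongs to a strongly connected component of size ≥ 2 (or has a self-loop).
The vertices on cycles are {a, c, d, e, f, g, h, i} — 8 in total.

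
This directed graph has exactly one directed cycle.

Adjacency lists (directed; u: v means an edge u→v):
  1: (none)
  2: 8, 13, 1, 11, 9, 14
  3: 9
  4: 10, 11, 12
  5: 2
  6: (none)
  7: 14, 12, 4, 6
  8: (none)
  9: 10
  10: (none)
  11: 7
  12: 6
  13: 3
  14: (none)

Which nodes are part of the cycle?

DFS with gray/black marking from 11:
11 gray
  7 gray
    14 gray
    14 black
    12 gray
      6 gray
      6 black
    12 black
    4 gray
      10 gray
      10 black
      4→11: 11 is gray → back edge
Back edge closes the cycle 11 → 7 → 4 → 11; its vertices are {4, 7, 11}.

4, 7, 11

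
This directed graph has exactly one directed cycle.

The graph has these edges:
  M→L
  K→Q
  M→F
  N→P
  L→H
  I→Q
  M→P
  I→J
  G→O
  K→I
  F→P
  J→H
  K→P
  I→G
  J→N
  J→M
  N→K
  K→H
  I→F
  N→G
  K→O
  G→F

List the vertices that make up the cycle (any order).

I, J, K, N

DFS with gray/black marking from I:
I gray
  J gray
    M gray
      L gray
        H gray
        H black
      L black
      P gray
      P black
      F gray
        F→P: P black — skip
      F black
    M black
    N gray
      G gray
        O gray
        O black
        G→F: F black — skip
      G black
      K gray
        K→H: H black — skip
        Q gray
        Q black
        K→I: I is gray → back edge
Back edge closes the cycle I → J → N → K → I; its vertices are {I, J, K, N}.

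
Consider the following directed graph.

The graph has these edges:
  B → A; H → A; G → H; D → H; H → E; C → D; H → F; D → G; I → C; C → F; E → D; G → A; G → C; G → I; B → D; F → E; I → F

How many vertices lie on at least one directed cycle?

A vertex is on a directed cycle iff it belongs to a strongly connected component of size ≥ 2 (or has a self-loop).
The vertices on cycles are {C, D, E, F, G, H, I} — 7 in total.

7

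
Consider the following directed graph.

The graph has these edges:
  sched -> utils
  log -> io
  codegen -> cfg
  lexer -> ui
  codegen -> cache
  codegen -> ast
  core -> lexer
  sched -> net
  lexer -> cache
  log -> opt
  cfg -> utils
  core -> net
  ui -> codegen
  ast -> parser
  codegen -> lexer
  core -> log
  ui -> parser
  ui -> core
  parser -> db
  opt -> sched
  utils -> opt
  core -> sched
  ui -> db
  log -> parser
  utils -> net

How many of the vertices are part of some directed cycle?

A vertex is on a directed cycle iff it belongs to a strongly connected component of size ≥ 2 (or has a self-loop).
The vertices on cycles are {ui, opt, core, lexer, sched, utils, codegen} — 7 in total.

7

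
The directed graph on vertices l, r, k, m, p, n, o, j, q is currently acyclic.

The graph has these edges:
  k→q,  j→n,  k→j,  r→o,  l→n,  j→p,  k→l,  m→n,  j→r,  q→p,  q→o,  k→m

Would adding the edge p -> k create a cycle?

Adding p→k creates a cycle iff k can already reach p.
Path from k: k → q → p.
So k → … → p → k is a cycle.

Yes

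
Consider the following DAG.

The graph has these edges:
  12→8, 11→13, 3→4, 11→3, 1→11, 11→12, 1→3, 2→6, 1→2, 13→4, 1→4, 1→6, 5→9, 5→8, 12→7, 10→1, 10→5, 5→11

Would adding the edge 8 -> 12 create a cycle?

Adding 8→12 creates a cycle iff 12 can already reach 8.
Path from 12: 12 → 8.
So 12 → … → 8 → 12 is a cycle.

Yes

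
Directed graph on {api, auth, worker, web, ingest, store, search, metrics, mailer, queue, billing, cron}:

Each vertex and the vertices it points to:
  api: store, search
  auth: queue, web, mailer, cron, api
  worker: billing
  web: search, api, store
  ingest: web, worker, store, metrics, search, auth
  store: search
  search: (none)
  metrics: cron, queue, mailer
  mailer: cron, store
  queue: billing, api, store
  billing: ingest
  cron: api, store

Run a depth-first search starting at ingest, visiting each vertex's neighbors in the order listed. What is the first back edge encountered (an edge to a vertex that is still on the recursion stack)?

DFS from ingest (visiting each vertex's neighbors in the order listed); mark gray on enter, black on exit:
ingest gray
  web gray
    search gray
    search black
    api gray
      store gray
        store→search: search black — skip
      store black
      api→search: search black — skip
    api black
    web→store: store black — skip
  web black
  worker gray
    billing gray
      billing→ingest: ingest is gray → back edge
First back edge: billing → ingest.

billing→ingest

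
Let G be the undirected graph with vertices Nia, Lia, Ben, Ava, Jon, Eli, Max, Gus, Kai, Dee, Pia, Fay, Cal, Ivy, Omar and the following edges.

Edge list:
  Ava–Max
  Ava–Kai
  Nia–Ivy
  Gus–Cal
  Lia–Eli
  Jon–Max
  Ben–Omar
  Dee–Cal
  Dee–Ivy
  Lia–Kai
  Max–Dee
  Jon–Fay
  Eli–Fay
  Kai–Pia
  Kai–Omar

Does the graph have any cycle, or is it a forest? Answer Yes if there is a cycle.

DFS, tracking each vertex's parent; an edge to a visited non-parent vertex closes a cycle.
Start from Dee:
visit Dee (parent –)
  visit Ivy (parent Dee)
    visit Nia (parent Ivy)
      Nia–Ivy: parent, skip
    Ivy–Dee: parent, skip
  visit Max (parent Dee)
    visit Jon (parent Max)
      visit Fay (parent Jon)
        visit Eli (parent Fay)
          Eli–Fay: parent, skip
          visit Lia (parent Eli)
            Lia–Eli: parent, skip
            visit Kai (parent Lia)
              visit Ava (parent Kai)
                Ava–Kai: parent, skip
                Ava–Max: Max visited and ≠ parent → cycle
Cycle: Max – Jon – Fay – Eli – Lia – Kai – Ava – Max.

Yes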